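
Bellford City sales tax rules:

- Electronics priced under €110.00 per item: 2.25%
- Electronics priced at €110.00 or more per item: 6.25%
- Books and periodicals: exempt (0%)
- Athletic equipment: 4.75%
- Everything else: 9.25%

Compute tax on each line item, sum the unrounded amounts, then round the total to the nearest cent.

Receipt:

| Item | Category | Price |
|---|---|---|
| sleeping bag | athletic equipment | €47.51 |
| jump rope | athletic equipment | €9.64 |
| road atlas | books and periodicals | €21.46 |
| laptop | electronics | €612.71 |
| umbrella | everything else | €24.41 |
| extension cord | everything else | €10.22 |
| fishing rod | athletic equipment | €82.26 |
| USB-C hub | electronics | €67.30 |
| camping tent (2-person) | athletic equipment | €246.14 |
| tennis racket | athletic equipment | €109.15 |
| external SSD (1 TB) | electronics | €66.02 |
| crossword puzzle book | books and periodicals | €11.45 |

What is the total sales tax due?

€68.00

Sleeping bag €47.51: athletic equipment → 4.75% → €2.256725
Jump rope €9.64: athletic equipment → 4.75% → €0.4579
Road atlas €21.46: books and periodicals → 0% → €0.00
Laptop €612.71: electronics, €110.00 or more → 6.25% → €38.294375
Umbrella €24.41: everything else → 9.25% → €2.257925
Extension cord €10.22: everything else → 9.25% → €0.94535
Fishing rod €82.26: athletic equipment → 4.75% → €3.90735
USB-C hub €67.30: electronics, under €110.00 → 2.25% → €1.51425
Camping tent (2-person) €246.14: athletic equipment → 4.75% → €11.69165
Tennis racket €109.15: athletic equipment → 4.75% → €5.184625
External SSD (1 TB) €66.02: electronics, under €110.00 → 2.25% → €1.48545
Crossword puzzle book €11.45: books and periodicals → 0% → €0.00
Unrounded tax sum = €67.9956 → €68.00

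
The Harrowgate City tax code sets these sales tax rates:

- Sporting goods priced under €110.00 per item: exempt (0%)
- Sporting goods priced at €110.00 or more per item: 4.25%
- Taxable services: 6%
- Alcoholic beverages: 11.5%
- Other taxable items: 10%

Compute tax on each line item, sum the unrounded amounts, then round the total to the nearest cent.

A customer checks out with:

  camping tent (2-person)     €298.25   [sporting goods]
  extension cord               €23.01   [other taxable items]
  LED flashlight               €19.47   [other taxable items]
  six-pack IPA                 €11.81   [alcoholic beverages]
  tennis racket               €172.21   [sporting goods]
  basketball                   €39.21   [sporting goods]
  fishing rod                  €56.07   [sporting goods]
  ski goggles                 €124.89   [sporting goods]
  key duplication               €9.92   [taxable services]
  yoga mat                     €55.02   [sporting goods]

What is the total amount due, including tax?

Camping tent (2-person) €298.25: sporting goods, €110.00 or more → 4.25% → €12.675625
Extension cord €23.01: other taxable items → 10% → €2.301
LED flashlight €19.47: other taxable items → 10% → €1.947
Six-pack IPA €11.81: alcoholic beverages → 11.5% → €1.35815
Tennis racket €172.21: sporting goods, €110.00 or more → 4.25% → €7.318925
Basketball €39.21: sporting goods, under €110.00 → 0% → €0.00
Fishing rod €56.07: sporting goods, under €110.00 → 0% → €0.00
Ski goggles €124.89: sporting goods, €110.00 or more → 4.25% → €5.307825
Key duplication €9.92: taxable services → 6% → €0.5952
Yoga mat €55.02: sporting goods, under €110.00 → 0% → €0.00
Subtotal = €809.86; unrounded tax = €31.503725 → €31.50; total due = €841.36

€841.36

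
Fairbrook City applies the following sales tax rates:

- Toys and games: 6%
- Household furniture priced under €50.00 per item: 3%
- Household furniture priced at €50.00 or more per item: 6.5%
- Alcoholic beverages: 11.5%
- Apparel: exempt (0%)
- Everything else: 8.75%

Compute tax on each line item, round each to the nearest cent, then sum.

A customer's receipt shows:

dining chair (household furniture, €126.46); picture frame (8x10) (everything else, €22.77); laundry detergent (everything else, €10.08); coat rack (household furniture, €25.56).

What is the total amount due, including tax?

Dining chair €126.46: household furniture, €50.00 or more → 6.5% → €8.22
Picture frame (8x10) €22.77: everything else → 8.75% → €1.99
Laundry detergent €10.08: everything else → 8.75% → €0.88
Coat rack €25.56: household furniture, under €50.00 → 3% → €0.77
Subtotal = €184.87; tax = €11.86; total due = €196.73

€196.73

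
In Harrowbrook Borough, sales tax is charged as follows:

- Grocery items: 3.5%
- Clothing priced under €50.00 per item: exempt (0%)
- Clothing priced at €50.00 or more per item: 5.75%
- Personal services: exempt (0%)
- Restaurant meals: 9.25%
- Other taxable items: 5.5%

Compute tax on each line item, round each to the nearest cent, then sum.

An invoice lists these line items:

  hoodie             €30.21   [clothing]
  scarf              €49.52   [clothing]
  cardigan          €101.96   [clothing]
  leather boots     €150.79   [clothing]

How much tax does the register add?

Hoodie €30.21: clothing, under €50.00 → 0% → €0.00
Scarf €49.52: clothing, under €50.00 → 0% → €0.00
Cardigan €101.96: clothing, €50.00 or more → 5.75% → €5.86
Leather boots €150.79: clothing, €50.00 or more → 5.75% → €8.67
Total tax = €5.86 + €8.67 = €14.53

€14.53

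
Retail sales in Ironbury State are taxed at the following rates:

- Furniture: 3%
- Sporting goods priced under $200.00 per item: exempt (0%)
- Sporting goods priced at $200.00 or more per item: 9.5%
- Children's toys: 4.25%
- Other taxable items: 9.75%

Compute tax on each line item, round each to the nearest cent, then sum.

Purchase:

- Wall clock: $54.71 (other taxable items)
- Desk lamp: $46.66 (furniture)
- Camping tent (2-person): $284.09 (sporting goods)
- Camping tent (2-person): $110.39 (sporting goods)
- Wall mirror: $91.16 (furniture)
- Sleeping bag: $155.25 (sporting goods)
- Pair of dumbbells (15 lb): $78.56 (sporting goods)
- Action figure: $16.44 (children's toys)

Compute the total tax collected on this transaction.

Wall clock $54.71: other taxable items → 9.75% → $5.33
Desk lamp $46.66: furniture → 3% → $1.40
Camping tent (2-person) $284.09: sporting goods, $200.00 or more → 9.5% → $26.99
Camping tent (2-person) $110.39: sporting goods, under $200.00 → 0% → $0.00
Wall mirror $91.16: furniture → 3% → $2.73
Sleeping bag $155.25: sporting goods, under $200.00 → 0% → $0.00
Pair of dumbbells (15 lb) $78.56: sporting goods, under $200.00 → 0% → $0.00
Action figure $16.44: children's toys → 4.25% → $0.70
Total tax = $5.33 + $1.40 + $26.99 + $2.73 + $0.70 = $37.15

$37.15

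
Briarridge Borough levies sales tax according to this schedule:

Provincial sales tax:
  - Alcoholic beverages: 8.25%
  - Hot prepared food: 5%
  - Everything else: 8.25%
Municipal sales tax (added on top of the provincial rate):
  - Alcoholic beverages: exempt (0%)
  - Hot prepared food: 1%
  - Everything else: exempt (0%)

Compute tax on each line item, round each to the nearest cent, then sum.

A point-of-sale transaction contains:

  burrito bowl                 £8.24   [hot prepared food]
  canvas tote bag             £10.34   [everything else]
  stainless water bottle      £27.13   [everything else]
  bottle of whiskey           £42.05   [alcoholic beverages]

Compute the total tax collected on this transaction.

£7.05

Burrito bowl £8.24: hot prepared food → 5% + 1% municipal = 6% → £0.49
Canvas tote bag £10.34: everything else → 8.25% + 0% municipal = 8.25% → £0.85
Stainless water bottle £27.13: everything else → 8.25% + 0% municipal = 8.25% → £2.24
Bottle of whiskey £42.05: alcoholic beverages → 8.25% + 0% municipal = 8.25% → £3.47
Total tax = £0.49 + £0.85 + £2.24 + £3.47 = £7.05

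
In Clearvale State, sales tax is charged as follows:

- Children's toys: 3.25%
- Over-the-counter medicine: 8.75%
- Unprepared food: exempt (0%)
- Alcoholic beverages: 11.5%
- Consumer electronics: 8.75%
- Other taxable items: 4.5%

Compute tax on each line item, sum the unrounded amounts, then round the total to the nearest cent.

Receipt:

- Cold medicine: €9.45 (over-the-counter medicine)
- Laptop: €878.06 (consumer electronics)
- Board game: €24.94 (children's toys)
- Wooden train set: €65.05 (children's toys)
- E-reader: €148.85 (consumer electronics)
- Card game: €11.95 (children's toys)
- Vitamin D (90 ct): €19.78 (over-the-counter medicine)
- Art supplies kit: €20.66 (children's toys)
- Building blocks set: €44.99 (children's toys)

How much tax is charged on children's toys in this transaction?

Board game €24.94: children's toys → 3.25% → €0.81055
Wooden train set €65.05: children's toys → 3.25% → €2.114125
Card game €11.95: children's toys → 3.25% → €0.388375
Art supplies kit €20.66: children's toys → 3.25% → €0.67145
Building blocks set €44.99: children's toys → 3.25% → €1.462175
Tax on children's toys: unrounded sum = €5.446675 → €5.45

€5.45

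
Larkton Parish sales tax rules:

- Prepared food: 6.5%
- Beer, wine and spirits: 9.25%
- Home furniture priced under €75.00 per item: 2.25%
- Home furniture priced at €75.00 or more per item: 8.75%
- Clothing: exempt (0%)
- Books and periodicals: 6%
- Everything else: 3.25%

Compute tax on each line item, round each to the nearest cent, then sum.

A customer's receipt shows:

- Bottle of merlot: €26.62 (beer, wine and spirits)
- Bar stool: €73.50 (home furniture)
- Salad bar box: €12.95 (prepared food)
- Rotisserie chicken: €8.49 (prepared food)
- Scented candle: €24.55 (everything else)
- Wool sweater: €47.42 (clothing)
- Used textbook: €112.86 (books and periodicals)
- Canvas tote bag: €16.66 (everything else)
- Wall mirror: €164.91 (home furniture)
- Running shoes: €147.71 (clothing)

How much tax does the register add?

€28.04

Bottle of merlot €26.62: beer, wine and spirits → 9.25% → €2.46
Bar stool €73.50: home furniture, under €75.00 → 2.25% → €1.65
Salad bar box €12.95: prepared food → 6.5% → €0.84
Rotisserie chicken €8.49: prepared food → 6.5% → €0.55
Scented candle €24.55: everything else → 3.25% → €0.80
Wool sweater €47.42: clothing → 0% → €0.00
Used textbook €112.86: books and periodicals → 6% → €6.77
Canvas tote bag €16.66: everything else → 3.25% → €0.54
Wall mirror €164.91: home furniture, €75.00 or more → 8.75% → €14.43
Running shoes €147.71: clothing → 0% → €0.00
Total tax = €2.46 + €1.65 + €0.84 + €0.55 + €0.80 + €6.77 + €0.54 + €14.43 = €28.04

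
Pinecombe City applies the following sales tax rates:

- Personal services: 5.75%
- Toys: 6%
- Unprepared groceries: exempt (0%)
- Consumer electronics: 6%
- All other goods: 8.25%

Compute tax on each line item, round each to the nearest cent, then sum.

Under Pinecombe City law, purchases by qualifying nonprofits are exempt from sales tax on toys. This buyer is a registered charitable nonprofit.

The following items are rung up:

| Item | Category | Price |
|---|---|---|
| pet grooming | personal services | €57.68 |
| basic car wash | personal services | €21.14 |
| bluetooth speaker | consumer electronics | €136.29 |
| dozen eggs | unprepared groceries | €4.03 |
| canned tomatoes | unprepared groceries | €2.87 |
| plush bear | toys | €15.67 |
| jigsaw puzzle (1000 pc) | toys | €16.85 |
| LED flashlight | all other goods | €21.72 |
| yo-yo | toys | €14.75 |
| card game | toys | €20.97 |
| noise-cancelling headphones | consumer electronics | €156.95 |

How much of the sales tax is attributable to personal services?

€4.54

Pet grooming €57.68: personal services → 5.75% → €3.32
Basic car wash €21.14: personal services → 5.75% → €1.22
Tax on personal services = €3.32 + €1.22 = €4.54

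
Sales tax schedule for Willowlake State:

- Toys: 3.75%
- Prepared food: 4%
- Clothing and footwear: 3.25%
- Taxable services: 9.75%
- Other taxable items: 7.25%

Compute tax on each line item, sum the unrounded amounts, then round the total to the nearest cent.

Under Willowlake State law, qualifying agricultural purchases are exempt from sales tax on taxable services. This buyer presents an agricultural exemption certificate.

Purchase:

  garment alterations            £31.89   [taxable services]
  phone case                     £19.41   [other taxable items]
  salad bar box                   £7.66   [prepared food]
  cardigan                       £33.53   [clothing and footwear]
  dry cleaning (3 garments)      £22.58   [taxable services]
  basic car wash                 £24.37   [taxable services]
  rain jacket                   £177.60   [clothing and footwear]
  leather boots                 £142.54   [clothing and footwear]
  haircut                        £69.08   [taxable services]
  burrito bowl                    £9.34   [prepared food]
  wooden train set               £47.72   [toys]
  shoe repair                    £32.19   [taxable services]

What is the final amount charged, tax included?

£633.28

Garment alterations £31.89: taxable services, buyer-exempt → 0% → £0.00
Phone case £19.41: other taxable items → 7.25% → £1.407225
Salad bar box £7.66: prepared food → 4% → £0.3064
Cardigan £33.53: clothing and footwear → 3.25% → £1.089725
Dry cleaning (3 garments) £22.58: taxable services, buyer-exempt → 0% → £0.00
Basic car wash £24.37: taxable services, buyer-exempt → 0% → £0.00
Rain jacket £177.60: clothing and footwear → 3.25% → £5.772
Leather boots £142.54: clothing and footwear → 3.25% → £4.63255
Haircut £69.08: taxable services, buyer-exempt → 0% → £0.00
Burrito bowl £9.34: prepared food → 4% → £0.3736
Wooden train set £47.72: toys → 3.75% → £1.7895
Shoe repair £32.19: taxable services, buyer-exempt → 0% → £0.00
Subtotal = £617.91; unrounded tax = £15.371 → £15.37; total due = £633.28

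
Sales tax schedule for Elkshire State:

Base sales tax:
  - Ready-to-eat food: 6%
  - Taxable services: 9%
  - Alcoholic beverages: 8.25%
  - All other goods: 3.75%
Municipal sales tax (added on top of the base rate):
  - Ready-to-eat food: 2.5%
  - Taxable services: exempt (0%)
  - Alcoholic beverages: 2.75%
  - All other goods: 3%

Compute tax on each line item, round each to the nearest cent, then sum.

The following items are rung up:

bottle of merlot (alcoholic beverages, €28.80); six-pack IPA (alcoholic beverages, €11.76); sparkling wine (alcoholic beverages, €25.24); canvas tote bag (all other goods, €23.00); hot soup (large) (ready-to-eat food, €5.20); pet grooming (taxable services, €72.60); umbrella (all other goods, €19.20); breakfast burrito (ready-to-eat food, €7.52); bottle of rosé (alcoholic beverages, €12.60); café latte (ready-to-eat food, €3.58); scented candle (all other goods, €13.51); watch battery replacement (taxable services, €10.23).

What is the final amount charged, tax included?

€254.46

Bottle of merlot €28.80: alcoholic beverages → 8.25% + 2.75% municipal = 11% → €3.17
Six-pack IPA €11.76: alcoholic beverages → 8.25% + 2.75% municipal = 11% → €1.29
Sparkling wine €25.24: alcoholic beverages → 8.25% + 2.75% municipal = 11% → €2.78
Canvas tote bag €23.00: all other goods → 3.75% + 3% municipal = 6.75% → €1.55
Hot soup (large) €5.20: ready-to-eat food → 6% + 2.5% municipal = 8.5% → €0.44
Pet grooming €72.60: taxable services → 9% + 0% municipal = 9% → €6.53
Umbrella €19.20: all other goods → 3.75% + 3% municipal = 6.75% → €1.30
Breakfast burrito €7.52: ready-to-eat food → 6% + 2.5% municipal = 8.5% → €0.64
Bottle of rosé €12.60: alcoholic beverages → 8.25% + 2.75% municipal = 11% → €1.39
Café latte €3.58: ready-to-eat food → 6% + 2.5% municipal = 8.5% → €0.30
Scented candle €13.51: all other goods → 3.75% + 3% municipal = 6.75% → €0.91
Watch battery replacement €10.23: taxable services → 9% + 0% municipal = 9% → €0.92
Subtotal = €233.24; tax = €21.22; total due = €254.46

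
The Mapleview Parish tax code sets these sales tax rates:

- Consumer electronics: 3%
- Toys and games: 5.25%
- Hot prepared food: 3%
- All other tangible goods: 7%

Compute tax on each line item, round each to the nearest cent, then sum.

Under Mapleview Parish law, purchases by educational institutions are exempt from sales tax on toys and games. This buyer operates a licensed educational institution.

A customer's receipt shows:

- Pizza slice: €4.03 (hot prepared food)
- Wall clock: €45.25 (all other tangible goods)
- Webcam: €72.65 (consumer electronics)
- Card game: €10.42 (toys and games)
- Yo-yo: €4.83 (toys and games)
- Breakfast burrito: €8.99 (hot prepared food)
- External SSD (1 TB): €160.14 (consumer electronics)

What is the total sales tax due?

Pizza slice €4.03: hot prepared food → 3% → €0.12
Wall clock €45.25: all other tangible goods → 7% → €3.17
Webcam €72.65: consumer electronics → 3% → €2.18
Card game €10.42: toys and games, buyer-exempt → 0% → €0.00
Yo-yo €4.83: toys and games, buyer-exempt → 0% → €0.00
Breakfast burrito €8.99: hot prepared food → 3% → €0.27
External SSD (1 TB) €160.14: consumer electronics → 3% → €4.80
Total tax = €0.12 + €3.17 + €2.18 + €0.27 + €4.80 = €10.54

€10.54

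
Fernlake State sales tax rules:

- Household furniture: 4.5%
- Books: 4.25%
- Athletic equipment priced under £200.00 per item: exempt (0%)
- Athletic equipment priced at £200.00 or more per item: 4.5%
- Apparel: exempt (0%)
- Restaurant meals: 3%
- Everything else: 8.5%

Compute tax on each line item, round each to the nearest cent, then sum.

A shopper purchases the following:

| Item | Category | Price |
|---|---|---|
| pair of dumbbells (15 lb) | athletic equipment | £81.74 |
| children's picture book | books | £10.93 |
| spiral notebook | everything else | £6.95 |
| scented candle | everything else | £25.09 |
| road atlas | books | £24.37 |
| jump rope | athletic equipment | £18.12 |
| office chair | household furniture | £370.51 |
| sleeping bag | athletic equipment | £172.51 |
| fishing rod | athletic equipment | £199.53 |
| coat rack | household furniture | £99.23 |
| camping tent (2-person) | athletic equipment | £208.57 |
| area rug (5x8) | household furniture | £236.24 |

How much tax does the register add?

Pair of dumbbells (15 lb) £81.74: athletic equipment, under £200.00 → 0% → £0.00
Children's picture book £10.93: books → 4.25% → £0.46
Spiral notebook £6.95: everything else → 8.5% → £0.59
Scented candle £25.09: everything else → 8.5% → £2.13
Road atlas £24.37: books → 4.25% → £1.04
Jump rope £18.12: athletic equipment, under £200.00 → 0% → £0.00
Office chair £370.51: household furniture → 4.5% → £16.67
Sleeping bag £172.51: athletic equipment, under £200.00 → 0% → £0.00
Fishing rod £199.53: athletic equipment, under £200.00 → 0% → £0.00
Coat rack £99.23: household furniture → 4.5% → £4.47
Camping tent (2-person) £208.57: athletic equipment, £200.00 or more → 4.5% → £9.39
Area rug (5x8) £236.24: household furniture → 4.5% → £10.63
Total tax = £0.46 + £0.59 + £2.13 + £1.04 + £16.67 + £4.47 + £9.39 + £10.63 = £45.38

£45.38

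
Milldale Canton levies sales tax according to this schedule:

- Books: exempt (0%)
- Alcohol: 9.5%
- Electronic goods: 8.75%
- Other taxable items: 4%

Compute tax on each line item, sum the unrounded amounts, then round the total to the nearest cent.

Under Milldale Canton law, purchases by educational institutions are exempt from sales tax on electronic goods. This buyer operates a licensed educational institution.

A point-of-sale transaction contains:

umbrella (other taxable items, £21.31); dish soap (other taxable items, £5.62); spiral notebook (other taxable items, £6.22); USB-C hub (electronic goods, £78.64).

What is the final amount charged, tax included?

£113.12

Umbrella £21.31: other taxable items → 4% → £0.8524
Dish soap £5.62: other taxable items → 4% → £0.2248
Spiral notebook £6.22: other taxable items → 4% → £0.2488
USB-C hub £78.64: electronic goods, buyer-exempt → 0% → £0.00
Subtotal = £111.79; unrounded tax = £1.326 → £1.33; total due = £113.12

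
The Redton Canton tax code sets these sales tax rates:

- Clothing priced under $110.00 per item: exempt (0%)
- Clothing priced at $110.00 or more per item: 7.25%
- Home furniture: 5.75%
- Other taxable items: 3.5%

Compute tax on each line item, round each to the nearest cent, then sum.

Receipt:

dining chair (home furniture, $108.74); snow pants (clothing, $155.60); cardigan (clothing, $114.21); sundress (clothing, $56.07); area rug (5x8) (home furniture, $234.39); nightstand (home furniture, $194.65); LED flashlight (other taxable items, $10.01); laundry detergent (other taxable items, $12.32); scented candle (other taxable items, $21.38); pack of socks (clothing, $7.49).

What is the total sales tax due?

Dining chair $108.74: home furniture → 5.75% → $6.25
Snow pants $155.60: clothing, $110.00 or more → 7.25% → $11.28
Cardigan $114.21: clothing, $110.00 or more → 7.25% → $8.28
Sundress $56.07: clothing, under $110.00 → 0% → $0.00
Area rug (5x8) $234.39: home furniture → 5.75% → $13.48
Nightstand $194.65: home furniture → 5.75% → $11.19
LED flashlight $10.01: other taxable items → 3.5% → $0.35
Laundry detergent $12.32: other taxable items → 3.5% → $0.43
Scented candle $21.38: other taxable items → 3.5% → $0.75
Pack of socks $7.49: clothing, under $110.00 → 0% → $0.00
Total tax = $6.25 + $11.28 + $8.28 + $13.48 + $11.19 + $0.35 + $0.43 + $0.75 = $52.01

$52.01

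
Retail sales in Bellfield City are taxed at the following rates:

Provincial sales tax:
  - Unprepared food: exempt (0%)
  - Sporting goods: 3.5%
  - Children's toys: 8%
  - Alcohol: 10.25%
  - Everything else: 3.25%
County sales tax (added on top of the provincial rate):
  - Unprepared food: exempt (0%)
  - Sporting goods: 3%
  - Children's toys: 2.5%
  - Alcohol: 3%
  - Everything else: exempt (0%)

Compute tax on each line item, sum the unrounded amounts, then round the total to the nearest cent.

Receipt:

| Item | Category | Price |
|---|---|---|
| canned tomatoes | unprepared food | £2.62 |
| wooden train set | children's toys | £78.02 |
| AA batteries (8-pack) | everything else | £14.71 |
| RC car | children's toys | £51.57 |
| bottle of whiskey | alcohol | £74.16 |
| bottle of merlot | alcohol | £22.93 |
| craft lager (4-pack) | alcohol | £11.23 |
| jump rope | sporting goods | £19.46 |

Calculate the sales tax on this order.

Canned tomatoes £2.62: unprepared food → 0% + 0% county = 0% → £0.00
Wooden train set £78.02: children's toys → 8% + 2.5% county = 10.5% → £8.1921
AA batteries (8-pack) £14.71: everything else → 3.25% + 0% county = 3.25% → £0.478075
RC car £51.57: children's toys → 8% + 2.5% county = 10.5% → £5.41485
Bottle of whiskey £74.16: alcohol → 10.25% + 3% county = 13.25% → £9.8262
Bottle of merlot £22.93: alcohol → 10.25% + 3% county = 13.25% → £3.038225
Craft lager (4-pack) £11.23: alcohol → 10.25% + 3% county = 13.25% → £1.487975
Jump rope £19.46: sporting goods → 3.5% + 3% county = 6.5% → £1.2649
Unrounded tax sum = £29.702325 → £29.70

£29.70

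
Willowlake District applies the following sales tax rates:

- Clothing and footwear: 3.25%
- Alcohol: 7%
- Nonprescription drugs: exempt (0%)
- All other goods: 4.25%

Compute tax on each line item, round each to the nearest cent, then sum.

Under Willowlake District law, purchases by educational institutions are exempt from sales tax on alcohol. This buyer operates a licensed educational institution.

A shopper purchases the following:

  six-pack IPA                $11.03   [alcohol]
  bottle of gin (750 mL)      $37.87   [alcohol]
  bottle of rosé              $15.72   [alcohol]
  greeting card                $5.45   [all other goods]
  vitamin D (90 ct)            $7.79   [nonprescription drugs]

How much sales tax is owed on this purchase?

$0.23

Six-pack IPA $11.03: alcohol, buyer-exempt → 0% → $0.00
Bottle of gin (750 mL) $37.87: alcohol, buyer-exempt → 0% → $0.00
Bottle of rosé $15.72: alcohol, buyer-exempt → 0% → $0.00
Greeting card $5.45: all other goods → 4.25% → $0.23
Vitamin D (90 ct) $7.79: nonprescription drugs → 0% → $0.00
Total tax = $0.23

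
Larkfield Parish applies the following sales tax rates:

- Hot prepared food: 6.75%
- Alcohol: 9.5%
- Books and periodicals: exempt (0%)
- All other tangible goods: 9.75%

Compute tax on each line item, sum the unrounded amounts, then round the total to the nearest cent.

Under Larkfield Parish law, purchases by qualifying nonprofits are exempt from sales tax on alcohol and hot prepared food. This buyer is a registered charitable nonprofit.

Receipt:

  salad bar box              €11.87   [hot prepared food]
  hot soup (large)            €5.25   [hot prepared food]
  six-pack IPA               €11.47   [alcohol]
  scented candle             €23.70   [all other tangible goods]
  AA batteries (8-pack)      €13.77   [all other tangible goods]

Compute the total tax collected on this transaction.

Salad bar box €11.87: hot prepared food, buyer-exempt → 0% → €0.00
Hot soup (large) €5.25: hot prepared food, buyer-exempt → 0% → €0.00
Six-pack IPA €11.47: alcohol, buyer-exempt → 0% → €0.00
Scented candle €23.70: all other tangible goods → 9.75% → €2.31075
AA batteries (8-pack) €13.77: all other tangible goods → 9.75% → €1.342575
Unrounded tax sum = €3.653325 → €3.65

€3.65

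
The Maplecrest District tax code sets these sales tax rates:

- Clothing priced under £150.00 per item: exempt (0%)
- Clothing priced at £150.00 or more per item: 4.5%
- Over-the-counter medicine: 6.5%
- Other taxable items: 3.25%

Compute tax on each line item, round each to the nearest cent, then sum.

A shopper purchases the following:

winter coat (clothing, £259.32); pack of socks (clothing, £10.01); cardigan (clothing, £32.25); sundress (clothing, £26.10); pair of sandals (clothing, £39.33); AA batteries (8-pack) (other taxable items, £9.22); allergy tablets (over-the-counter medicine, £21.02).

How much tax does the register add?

£13.34

Winter coat £259.32: clothing, £150.00 or more → 4.5% → £11.67
Pack of socks £10.01: clothing, under £150.00 → 0% → £0.00
Cardigan £32.25: clothing, under £150.00 → 0% → £0.00
Sundress £26.10: clothing, under £150.00 → 0% → £0.00
Pair of sandals £39.33: clothing, under £150.00 → 0% → £0.00
AA batteries (8-pack) £9.22: other taxable items → 3.25% → £0.30
Allergy tablets £21.02: over-the-counter medicine → 6.5% → £1.37
Total tax = £11.67 + £0.30 + £1.37 = £13.34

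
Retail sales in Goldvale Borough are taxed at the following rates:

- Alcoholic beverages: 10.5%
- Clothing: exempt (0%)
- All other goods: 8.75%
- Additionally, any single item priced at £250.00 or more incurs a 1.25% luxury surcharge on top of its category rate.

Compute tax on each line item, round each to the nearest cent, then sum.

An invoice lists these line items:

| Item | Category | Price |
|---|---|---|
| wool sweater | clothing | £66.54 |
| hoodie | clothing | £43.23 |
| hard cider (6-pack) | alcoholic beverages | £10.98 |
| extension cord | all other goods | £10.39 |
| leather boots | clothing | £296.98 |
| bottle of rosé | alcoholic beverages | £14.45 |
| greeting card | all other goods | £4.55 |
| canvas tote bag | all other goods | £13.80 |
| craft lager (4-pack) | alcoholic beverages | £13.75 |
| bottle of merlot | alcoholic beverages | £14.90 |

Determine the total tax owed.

£11.90

Wool sweater £66.54: clothing → 0% → £0.00
Hoodie £43.23: clothing → 0% → £0.00
Hard cider (6-pack) £10.98: alcoholic beverages → 10.5% → £1.15
Extension cord £10.39: all other goods → 8.75% → £0.91
Leather boots £296.98: clothing → 0% + 1.25% surcharge = 1.25% → £3.71
Bottle of rosé £14.45: alcoholic beverages → 10.5% → £1.52
Greeting card £4.55: all other goods → 8.75% → £0.40
Canvas tote bag £13.80: all other goods → 8.75% → £1.21
Craft lager (4-pack) £13.75: alcoholic beverages → 10.5% → £1.44
Bottle of merlot £14.90: alcoholic beverages → 10.5% → £1.56
Total tax = £1.15 + £0.91 + £3.71 + £1.52 + £0.40 + £1.21 + £1.44 + £1.56 = £11.90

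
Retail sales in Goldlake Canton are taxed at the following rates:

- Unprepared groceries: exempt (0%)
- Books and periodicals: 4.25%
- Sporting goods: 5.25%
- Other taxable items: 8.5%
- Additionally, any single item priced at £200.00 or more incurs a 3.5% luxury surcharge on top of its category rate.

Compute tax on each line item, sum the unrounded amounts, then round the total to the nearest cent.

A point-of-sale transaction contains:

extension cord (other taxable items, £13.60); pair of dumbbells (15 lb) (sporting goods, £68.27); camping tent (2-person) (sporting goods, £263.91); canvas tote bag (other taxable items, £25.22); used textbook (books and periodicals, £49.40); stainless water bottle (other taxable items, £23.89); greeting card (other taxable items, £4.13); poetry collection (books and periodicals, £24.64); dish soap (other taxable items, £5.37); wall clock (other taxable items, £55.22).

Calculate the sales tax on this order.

£40.65

Extension cord £13.60: other taxable items → 8.5% → £1.156
Pair of dumbbells (15 lb) £68.27: sporting goods → 5.25% → £3.584175
Camping tent (2-person) £263.91: sporting goods → 5.25% + 3.5% surcharge = 8.75% → £23.092125
Canvas tote bag £25.22: other taxable items → 8.5% → £2.1437
Used textbook £49.40: books and periodicals → 4.25% → £2.0995
Stainless water bottle £23.89: other taxable items → 8.5% → £2.03065
Greeting card £4.13: other taxable items → 8.5% → £0.35105
Poetry collection £24.64: books and periodicals → 4.25% → £1.0472
Dish soap £5.37: other taxable items → 8.5% → £0.45645
Wall clock £55.22: other taxable items → 8.5% → £4.6937
Unrounded tax sum = £40.65455 → £40.65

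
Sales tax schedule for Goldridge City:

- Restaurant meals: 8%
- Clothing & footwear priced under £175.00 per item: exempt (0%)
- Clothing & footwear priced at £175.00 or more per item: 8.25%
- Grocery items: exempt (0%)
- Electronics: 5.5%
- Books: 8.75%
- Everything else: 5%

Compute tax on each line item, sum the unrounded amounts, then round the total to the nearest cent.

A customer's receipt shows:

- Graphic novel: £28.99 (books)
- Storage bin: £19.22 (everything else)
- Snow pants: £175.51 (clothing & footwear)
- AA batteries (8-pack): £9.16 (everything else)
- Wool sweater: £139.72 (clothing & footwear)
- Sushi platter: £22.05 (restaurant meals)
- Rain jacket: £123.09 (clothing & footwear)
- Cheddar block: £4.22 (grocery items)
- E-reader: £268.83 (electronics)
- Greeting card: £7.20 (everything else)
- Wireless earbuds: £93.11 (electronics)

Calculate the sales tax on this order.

Graphic novel £28.99: books → 8.75% → £2.536625
Storage bin £19.22: everything else → 5% → £0.961
Snow pants £175.51: clothing & footwear, £175.00 or more → 8.25% → £14.479575
AA batteries (8-pack) £9.16: everything else → 5% → £0.458
Wool sweater £139.72: clothing & footwear, under £175.00 → 0% → £0.00
Sushi platter £22.05: restaurant meals → 8% → £1.764
Rain jacket £123.09: clothing & footwear, under £175.00 → 0% → £0.00
Cheddar block £4.22: grocery items → 0% → £0.00
E-reader £268.83: electronics → 5.5% → £14.78565
Greeting card £7.20: everything else → 5% → £0.36
Wireless earbuds £93.11: electronics → 5.5% → £5.12105
Unrounded tax sum = £40.4659 → £40.47

£40.47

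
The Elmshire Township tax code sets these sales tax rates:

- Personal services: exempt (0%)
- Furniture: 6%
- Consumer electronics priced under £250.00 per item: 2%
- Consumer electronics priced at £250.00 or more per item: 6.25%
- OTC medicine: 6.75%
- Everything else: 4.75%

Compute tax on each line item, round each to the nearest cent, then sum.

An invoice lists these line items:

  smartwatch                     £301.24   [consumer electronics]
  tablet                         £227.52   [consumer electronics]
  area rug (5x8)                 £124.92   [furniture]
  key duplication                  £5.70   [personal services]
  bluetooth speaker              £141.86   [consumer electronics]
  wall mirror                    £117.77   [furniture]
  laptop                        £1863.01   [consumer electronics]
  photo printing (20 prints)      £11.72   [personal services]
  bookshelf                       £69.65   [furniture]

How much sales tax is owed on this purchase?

Smartwatch £301.24: consumer electronics, £250.00 or more → 6.25% → £18.83
Tablet £227.52: consumer electronics, under £250.00 → 2% → £4.55
Area rug (5x8) £124.92: furniture → 6% → £7.50
Key duplication £5.70: personal services → 0% → £0.00
Bluetooth speaker £141.86: consumer electronics, under £250.00 → 2% → £2.84
Wall mirror £117.77: furniture → 6% → £7.07
Laptop £1863.01: consumer electronics, £250.00 or more → 6.25% → £116.44
Photo printing (20 prints) £11.72: personal services → 0% → £0.00
Bookshelf £69.65: furniture → 6% → £4.18
Total tax = £18.83 + £4.55 + £7.50 + £2.84 + £7.07 + £116.44 + £4.18 = £161.41

£161.41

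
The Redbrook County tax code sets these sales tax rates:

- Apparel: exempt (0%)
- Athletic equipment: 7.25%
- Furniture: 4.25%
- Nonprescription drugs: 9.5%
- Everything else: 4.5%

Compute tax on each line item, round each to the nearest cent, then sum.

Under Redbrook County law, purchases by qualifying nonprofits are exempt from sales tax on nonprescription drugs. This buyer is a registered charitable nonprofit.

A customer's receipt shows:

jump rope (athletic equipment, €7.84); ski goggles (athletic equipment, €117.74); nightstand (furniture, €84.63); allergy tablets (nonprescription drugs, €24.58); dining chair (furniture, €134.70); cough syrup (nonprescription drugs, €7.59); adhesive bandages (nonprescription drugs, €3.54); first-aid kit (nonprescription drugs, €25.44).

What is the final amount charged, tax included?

€424.49

Jump rope €7.84: athletic equipment → 7.25% → €0.57
Ski goggles €117.74: athletic equipment → 7.25% → €8.54
Nightstand €84.63: furniture → 4.25% → €3.60
Allergy tablets €24.58: nonprescription drugs, buyer-exempt → 0% → €0.00
Dining chair €134.70: furniture → 4.25% → €5.72
Cough syrup €7.59: nonprescription drugs, buyer-exempt → 0% → €0.00
Adhesive bandages €3.54: nonprescription drugs, buyer-exempt → 0% → €0.00
First-aid kit €25.44: nonprescription drugs, buyer-exempt → 0% → €0.00
Subtotal = €406.06; tax = €18.43; total due = €424.49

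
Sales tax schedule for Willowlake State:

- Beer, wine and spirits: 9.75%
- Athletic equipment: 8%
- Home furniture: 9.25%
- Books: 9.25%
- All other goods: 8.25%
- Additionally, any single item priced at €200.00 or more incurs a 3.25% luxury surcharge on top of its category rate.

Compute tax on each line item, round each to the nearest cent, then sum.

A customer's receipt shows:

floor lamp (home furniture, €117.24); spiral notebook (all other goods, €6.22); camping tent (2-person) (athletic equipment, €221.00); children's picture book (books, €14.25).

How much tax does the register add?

€37.53

Floor lamp €117.24: home furniture → 9.25% → €10.84
Spiral notebook €6.22: all other goods → 8.25% → €0.51
Camping tent (2-person) €221.00: athletic equipment → 8% + 3.25% surcharge = 11.25% → €24.86
Children's picture book €14.25: books → 9.25% → €1.32
Total tax = €10.84 + €0.51 + €24.86 + €1.32 = €37.53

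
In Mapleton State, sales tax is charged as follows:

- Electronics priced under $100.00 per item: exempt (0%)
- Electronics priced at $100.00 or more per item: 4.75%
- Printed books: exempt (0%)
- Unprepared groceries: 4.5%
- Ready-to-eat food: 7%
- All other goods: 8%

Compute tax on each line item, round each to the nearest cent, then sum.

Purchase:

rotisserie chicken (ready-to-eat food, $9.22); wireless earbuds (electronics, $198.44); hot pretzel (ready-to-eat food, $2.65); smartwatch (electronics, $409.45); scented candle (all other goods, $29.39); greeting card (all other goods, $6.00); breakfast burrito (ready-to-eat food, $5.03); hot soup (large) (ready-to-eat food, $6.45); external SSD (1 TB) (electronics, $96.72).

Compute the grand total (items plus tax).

$796.70

Rotisserie chicken $9.22: ready-to-eat food → 7% → $0.65
Wireless earbuds $198.44: electronics, $100.00 or more → 4.75% → $9.43
Hot pretzel $2.65: ready-to-eat food → 7% → $0.19
Smartwatch $409.45: electronics, $100.00 or more → 4.75% → $19.45
Scented candle $29.39: all other goods → 8% → $2.35
Greeting card $6.00: all other goods → 8% → $0.48
Breakfast burrito $5.03: ready-to-eat food → 7% → $0.35
Hot soup (large) $6.45: ready-to-eat food → 7% → $0.45
External SSD (1 TB) $96.72: electronics, under $100.00 → 0% → $0.00
Subtotal = $763.35; tax = $33.35; total due = $796.70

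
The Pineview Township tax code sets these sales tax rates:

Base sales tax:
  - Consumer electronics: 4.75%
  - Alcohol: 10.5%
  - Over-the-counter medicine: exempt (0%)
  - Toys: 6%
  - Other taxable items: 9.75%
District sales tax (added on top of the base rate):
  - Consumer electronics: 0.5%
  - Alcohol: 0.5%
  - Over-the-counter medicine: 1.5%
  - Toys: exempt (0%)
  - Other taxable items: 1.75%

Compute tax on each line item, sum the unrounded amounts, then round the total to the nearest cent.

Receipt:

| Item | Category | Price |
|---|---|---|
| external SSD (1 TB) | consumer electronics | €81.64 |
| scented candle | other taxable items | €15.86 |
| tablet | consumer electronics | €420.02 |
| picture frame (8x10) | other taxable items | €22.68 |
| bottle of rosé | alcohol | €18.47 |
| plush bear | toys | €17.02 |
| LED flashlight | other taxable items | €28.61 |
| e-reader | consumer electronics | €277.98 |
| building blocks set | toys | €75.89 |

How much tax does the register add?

External SSD (1 TB) €81.64: consumer electronics → 4.75% + 0.5% district = 5.25% → €4.2861
Scented candle €15.86: other taxable items → 9.75% + 1.75% district = 11.5% → €1.8239
Tablet €420.02: consumer electronics → 4.75% + 0.5% district = 5.25% → €22.05105
Picture frame (8x10) €22.68: other taxable items → 9.75% + 1.75% district = 11.5% → €2.6082
Bottle of rosé €18.47: alcohol → 10.5% + 0.5% district = 11% → €2.0317
Plush bear €17.02: toys → 6% + 0% district = 6% → €1.0212
LED flashlight €28.61: other taxable items → 9.75% + 1.75% district = 11.5% → €3.29015
E-reader €277.98: consumer electronics → 4.75% + 0.5% district = 5.25% → €14.59395
Building blocks set €75.89: toys → 6% + 0% district = 6% → €4.5534
Unrounded tax sum = €56.25965 → €56.26

€56.26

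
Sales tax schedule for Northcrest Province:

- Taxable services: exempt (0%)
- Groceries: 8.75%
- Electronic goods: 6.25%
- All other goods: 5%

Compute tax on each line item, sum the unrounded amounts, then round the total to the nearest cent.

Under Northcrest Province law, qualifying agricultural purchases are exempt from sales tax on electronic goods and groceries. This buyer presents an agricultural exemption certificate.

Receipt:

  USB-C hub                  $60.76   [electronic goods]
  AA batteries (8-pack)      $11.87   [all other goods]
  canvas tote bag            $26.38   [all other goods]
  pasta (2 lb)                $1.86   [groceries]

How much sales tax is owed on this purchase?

USB-C hub $60.76: electronic goods, buyer-exempt → 0% → $0.00
AA batteries (8-pack) $11.87: all other goods → 5% → $0.5935
Canvas tote bag $26.38: all other goods → 5% → $1.319
Pasta (2 lb) $1.86: groceries, buyer-exempt → 0% → $0.00
Unrounded tax sum = $1.9125 → $1.91

$1.91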